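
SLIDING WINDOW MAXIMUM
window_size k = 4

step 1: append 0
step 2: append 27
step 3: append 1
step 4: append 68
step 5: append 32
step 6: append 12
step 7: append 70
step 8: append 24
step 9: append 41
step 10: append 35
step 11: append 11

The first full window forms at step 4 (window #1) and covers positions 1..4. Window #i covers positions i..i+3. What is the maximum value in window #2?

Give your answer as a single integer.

step 1: append 0 -> window=[0] (not full yet)
step 2: append 27 -> window=[0, 27] (not full yet)
step 3: append 1 -> window=[0, 27, 1] (not full yet)
step 4: append 68 -> window=[0, 27, 1, 68] -> max=68
step 5: append 32 -> window=[27, 1, 68, 32] -> max=68
Window #2 max = 68

Answer: 68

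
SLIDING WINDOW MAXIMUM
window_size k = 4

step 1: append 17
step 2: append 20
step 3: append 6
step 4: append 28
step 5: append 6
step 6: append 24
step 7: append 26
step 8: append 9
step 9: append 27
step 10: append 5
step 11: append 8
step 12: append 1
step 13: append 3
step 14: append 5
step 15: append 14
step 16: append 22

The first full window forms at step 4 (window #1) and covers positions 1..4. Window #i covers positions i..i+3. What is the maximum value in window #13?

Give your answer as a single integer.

step 1: append 17 -> window=[17] (not full yet)
step 2: append 20 -> window=[17, 20] (not full yet)
step 3: append 6 -> window=[17, 20, 6] (not full yet)
step 4: append 28 -> window=[17, 20, 6, 28] -> max=28
step 5: append 6 -> window=[20, 6, 28, 6] -> max=28
step 6: append 24 -> window=[6, 28, 6, 24] -> max=28
step 7: append 26 -> window=[28, 6, 24, 26] -> max=28
step 8: append 9 -> window=[6, 24, 26, 9] -> max=26
step 9: append 27 -> window=[24, 26, 9, 27] -> max=27
step 10: append 5 -> window=[26, 9, 27, 5] -> max=27
step 11: append 8 -> window=[9, 27, 5, 8] -> max=27
step 12: append 1 -> window=[27, 5, 8, 1] -> max=27
step 13: append 3 -> window=[5, 8, 1, 3] -> max=8
step 14: append 5 -> window=[8, 1, 3, 5] -> max=8
step 15: append 14 -> window=[1, 3, 5, 14] -> max=14
step 16: append 22 -> window=[3, 5, 14, 22] -> max=22
Window #13 max = 22

Answer: 22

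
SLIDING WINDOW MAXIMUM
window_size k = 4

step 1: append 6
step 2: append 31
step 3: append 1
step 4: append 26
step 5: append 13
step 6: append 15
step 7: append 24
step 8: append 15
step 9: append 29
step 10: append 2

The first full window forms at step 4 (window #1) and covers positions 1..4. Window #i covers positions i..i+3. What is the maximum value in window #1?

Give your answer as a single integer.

step 1: append 6 -> window=[6] (not full yet)
step 2: append 31 -> window=[6, 31] (not full yet)
step 3: append 1 -> window=[6, 31, 1] (not full yet)
step 4: append 26 -> window=[6, 31, 1, 26] -> max=31
Window #1 max = 31

Answer: 31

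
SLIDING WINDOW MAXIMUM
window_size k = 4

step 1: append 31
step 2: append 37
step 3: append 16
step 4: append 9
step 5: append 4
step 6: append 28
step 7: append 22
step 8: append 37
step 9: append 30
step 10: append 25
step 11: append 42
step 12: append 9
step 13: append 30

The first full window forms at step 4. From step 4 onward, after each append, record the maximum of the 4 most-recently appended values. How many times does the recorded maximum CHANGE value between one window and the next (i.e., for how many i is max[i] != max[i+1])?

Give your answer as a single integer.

Answer: 3

Derivation:
step 1: append 31 -> window=[31] (not full yet)
step 2: append 37 -> window=[31, 37] (not full yet)
step 3: append 16 -> window=[31, 37, 16] (not full yet)
step 4: append 9 -> window=[31, 37, 16, 9] -> max=37
step 5: append 4 -> window=[37, 16, 9, 4] -> max=37
step 6: append 28 -> window=[16, 9, 4, 28] -> max=28
step 7: append 22 -> window=[9, 4, 28, 22] -> max=28
step 8: append 37 -> window=[4, 28, 22, 37] -> max=37
step 9: append 30 -> window=[28, 22, 37, 30] -> max=37
step 10: append 25 -> window=[22, 37, 30, 25] -> max=37
step 11: append 42 -> window=[37, 30, 25, 42] -> max=42
step 12: append 9 -> window=[30, 25, 42, 9] -> max=42
step 13: append 30 -> window=[25, 42, 9, 30] -> max=42
Recorded maximums: 37 37 28 28 37 37 37 42 42 42
Changes between consecutive maximums: 3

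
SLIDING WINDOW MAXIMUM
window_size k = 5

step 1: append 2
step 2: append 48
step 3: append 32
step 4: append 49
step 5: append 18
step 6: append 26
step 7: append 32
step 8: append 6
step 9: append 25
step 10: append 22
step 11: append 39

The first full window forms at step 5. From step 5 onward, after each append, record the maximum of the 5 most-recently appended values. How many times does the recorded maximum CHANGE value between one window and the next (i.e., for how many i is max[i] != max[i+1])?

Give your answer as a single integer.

step 1: append 2 -> window=[2] (not full yet)
step 2: append 48 -> window=[2, 48] (not full yet)
step 3: append 32 -> window=[2, 48, 32] (not full yet)
step 4: append 49 -> window=[2, 48, 32, 49] (not full yet)
step 5: append 18 -> window=[2, 48, 32, 49, 18] -> max=49
step 6: append 26 -> window=[48, 32, 49, 18, 26] -> max=49
step 7: append 32 -> window=[32, 49, 18, 26, 32] -> max=49
step 8: append 6 -> window=[49, 18, 26, 32, 6] -> max=49
step 9: append 25 -> window=[18, 26, 32, 6, 25] -> max=32
step 10: append 22 -> window=[26, 32, 6, 25, 22] -> max=32
step 11: append 39 -> window=[32, 6, 25, 22, 39] -> max=39
Recorded maximums: 49 49 49 49 32 32 39
Changes between consecutive maximums: 2

Answer: 2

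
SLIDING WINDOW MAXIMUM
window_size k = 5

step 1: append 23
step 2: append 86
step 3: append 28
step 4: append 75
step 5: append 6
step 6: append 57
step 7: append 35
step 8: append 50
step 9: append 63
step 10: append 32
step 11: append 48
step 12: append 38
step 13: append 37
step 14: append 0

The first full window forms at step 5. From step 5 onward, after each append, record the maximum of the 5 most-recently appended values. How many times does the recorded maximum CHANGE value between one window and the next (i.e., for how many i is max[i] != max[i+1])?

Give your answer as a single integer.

Answer: 3

Derivation:
step 1: append 23 -> window=[23] (not full yet)
step 2: append 86 -> window=[23, 86] (not full yet)
step 3: append 28 -> window=[23, 86, 28] (not full yet)
step 4: append 75 -> window=[23, 86, 28, 75] (not full yet)
step 5: append 6 -> window=[23, 86, 28, 75, 6] -> max=86
step 6: append 57 -> window=[86, 28, 75, 6, 57] -> max=86
step 7: append 35 -> window=[28, 75, 6, 57, 35] -> max=75
step 8: append 50 -> window=[75, 6, 57, 35, 50] -> max=75
step 9: append 63 -> window=[6, 57, 35, 50, 63] -> max=63
step 10: append 32 -> window=[57, 35, 50, 63, 32] -> max=63
step 11: append 48 -> window=[35, 50, 63, 32, 48] -> max=63
step 12: append 38 -> window=[50, 63, 32, 48, 38] -> max=63
step 13: append 37 -> window=[63, 32, 48, 38, 37] -> max=63
step 14: append 0 -> window=[32, 48, 38, 37, 0] -> max=48
Recorded maximums: 86 86 75 75 63 63 63 63 63 48
Changes between consecutive maximums: 3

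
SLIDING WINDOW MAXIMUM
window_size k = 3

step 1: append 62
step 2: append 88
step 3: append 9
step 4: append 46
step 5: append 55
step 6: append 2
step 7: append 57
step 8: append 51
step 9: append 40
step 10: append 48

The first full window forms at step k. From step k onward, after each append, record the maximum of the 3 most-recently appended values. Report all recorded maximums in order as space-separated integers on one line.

step 1: append 62 -> window=[62] (not full yet)
step 2: append 88 -> window=[62, 88] (not full yet)
step 3: append 9 -> window=[62, 88, 9] -> max=88
step 4: append 46 -> window=[88, 9, 46] -> max=88
step 5: append 55 -> window=[9, 46, 55] -> max=55
step 6: append 2 -> window=[46, 55, 2] -> max=55
step 7: append 57 -> window=[55, 2, 57] -> max=57
step 8: append 51 -> window=[2, 57, 51] -> max=57
step 9: append 40 -> window=[57, 51, 40] -> max=57
step 10: append 48 -> window=[51, 40, 48] -> max=51

Answer: 88 88 55 55 57 57 57 51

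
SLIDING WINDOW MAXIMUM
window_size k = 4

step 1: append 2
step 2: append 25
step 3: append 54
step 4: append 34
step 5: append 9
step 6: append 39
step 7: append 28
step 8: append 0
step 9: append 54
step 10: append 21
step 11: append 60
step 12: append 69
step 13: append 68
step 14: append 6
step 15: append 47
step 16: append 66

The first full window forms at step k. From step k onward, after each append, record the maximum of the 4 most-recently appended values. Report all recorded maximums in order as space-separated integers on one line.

step 1: append 2 -> window=[2] (not full yet)
step 2: append 25 -> window=[2, 25] (not full yet)
step 3: append 54 -> window=[2, 25, 54] (not full yet)
step 4: append 34 -> window=[2, 25, 54, 34] -> max=54
step 5: append 9 -> window=[25, 54, 34, 9] -> max=54
step 6: append 39 -> window=[54, 34, 9, 39] -> max=54
step 7: append 28 -> window=[34, 9, 39, 28] -> max=39
step 8: append 0 -> window=[9, 39, 28, 0] -> max=39
step 9: append 54 -> window=[39, 28, 0, 54] -> max=54
step 10: append 21 -> window=[28, 0, 54, 21] -> max=54
step 11: append 60 -> window=[0, 54, 21, 60] -> max=60
step 12: append 69 -> window=[54, 21, 60, 69] -> max=69
step 13: append 68 -> window=[21, 60, 69, 68] -> max=69
step 14: append 6 -> window=[60, 69, 68, 6] -> max=69
step 15: append 47 -> window=[69, 68, 6, 47] -> max=69
step 16: append 66 -> window=[68, 6, 47, 66] -> max=68

Answer: 54 54 54 39 39 54 54 60 69 69 69 69 68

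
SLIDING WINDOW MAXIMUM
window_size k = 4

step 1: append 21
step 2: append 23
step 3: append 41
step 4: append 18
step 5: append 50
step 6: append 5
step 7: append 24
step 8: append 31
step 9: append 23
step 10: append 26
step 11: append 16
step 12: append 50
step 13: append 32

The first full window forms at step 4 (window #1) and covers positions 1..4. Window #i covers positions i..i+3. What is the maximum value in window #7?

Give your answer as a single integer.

step 1: append 21 -> window=[21] (not full yet)
step 2: append 23 -> window=[21, 23] (not full yet)
step 3: append 41 -> window=[21, 23, 41] (not full yet)
step 4: append 18 -> window=[21, 23, 41, 18] -> max=41
step 5: append 50 -> window=[23, 41, 18, 50] -> max=50
step 6: append 5 -> window=[41, 18, 50, 5] -> max=50
step 7: append 24 -> window=[18, 50, 5, 24] -> max=50
step 8: append 31 -> window=[50, 5, 24, 31] -> max=50
step 9: append 23 -> window=[5, 24, 31, 23] -> max=31
step 10: append 26 -> window=[24, 31, 23, 26] -> max=31
Window #7 max = 31

Answer: 31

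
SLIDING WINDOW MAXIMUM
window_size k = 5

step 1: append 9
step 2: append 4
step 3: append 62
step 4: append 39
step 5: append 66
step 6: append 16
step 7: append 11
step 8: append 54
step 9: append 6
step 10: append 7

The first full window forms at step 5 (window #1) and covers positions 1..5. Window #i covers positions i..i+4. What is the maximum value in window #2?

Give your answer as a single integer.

step 1: append 9 -> window=[9] (not full yet)
step 2: append 4 -> window=[9, 4] (not full yet)
step 3: append 62 -> window=[9, 4, 62] (not full yet)
step 4: append 39 -> window=[9, 4, 62, 39] (not full yet)
step 5: append 66 -> window=[9, 4, 62, 39, 66] -> max=66
step 6: append 16 -> window=[4, 62, 39, 66, 16] -> max=66
Window #2 max = 66

Answer: 66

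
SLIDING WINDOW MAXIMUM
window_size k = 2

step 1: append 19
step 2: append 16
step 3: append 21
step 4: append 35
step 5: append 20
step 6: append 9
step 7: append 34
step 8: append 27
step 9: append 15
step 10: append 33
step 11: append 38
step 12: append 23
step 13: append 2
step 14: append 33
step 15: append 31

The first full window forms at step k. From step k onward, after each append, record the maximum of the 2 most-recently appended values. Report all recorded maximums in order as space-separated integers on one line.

step 1: append 19 -> window=[19] (not full yet)
step 2: append 16 -> window=[19, 16] -> max=19
step 3: append 21 -> window=[16, 21] -> max=21
step 4: append 35 -> window=[21, 35] -> max=35
step 5: append 20 -> window=[35, 20] -> max=35
step 6: append 9 -> window=[20, 9] -> max=20
step 7: append 34 -> window=[9, 34] -> max=34
step 8: append 27 -> window=[34, 27] -> max=34
step 9: append 15 -> window=[27, 15] -> max=27
step 10: append 33 -> window=[15, 33] -> max=33
step 11: append 38 -> window=[33, 38] -> max=38
step 12: append 23 -> window=[38, 23] -> max=38
step 13: append 2 -> window=[23, 2] -> max=23
step 14: append 33 -> window=[2, 33] -> max=33
step 15: append 31 -> window=[33, 31] -> max=33

Answer: 19 21 35 35 20 34 34 27 33 38 38 23 33 33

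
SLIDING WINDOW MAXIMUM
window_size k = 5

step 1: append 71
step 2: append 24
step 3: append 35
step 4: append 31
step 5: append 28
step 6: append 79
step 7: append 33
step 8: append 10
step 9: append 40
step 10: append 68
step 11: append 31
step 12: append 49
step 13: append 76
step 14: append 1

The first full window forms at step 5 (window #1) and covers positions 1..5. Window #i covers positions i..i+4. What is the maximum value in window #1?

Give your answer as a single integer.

step 1: append 71 -> window=[71] (not full yet)
step 2: append 24 -> window=[71, 24] (not full yet)
step 3: append 35 -> window=[71, 24, 35] (not full yet)
step 4: append 31 -> window=[71, 24, 35, 31] (not full yet)
step 5: append 28 -> window=[71, 24, 35, 31, 28] -> max=71
Window #1 max = 71

Answer: 71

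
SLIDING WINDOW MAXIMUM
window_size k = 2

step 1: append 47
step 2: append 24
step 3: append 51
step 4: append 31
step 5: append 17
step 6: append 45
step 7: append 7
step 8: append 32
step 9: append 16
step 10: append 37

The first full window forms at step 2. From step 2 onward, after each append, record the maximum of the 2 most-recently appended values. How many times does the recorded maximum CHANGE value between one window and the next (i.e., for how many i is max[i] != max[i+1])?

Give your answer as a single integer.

step 1: append 47 -> window=[47] (not full yet)
step 2: append 24 -> window=[47, 24] -> max=47
step 3: append 51 -> window=[24, 51] -> max=51
step 4: append 31 -> window=[51, 31] -> max=51
step 5: append 17 -> window=[31, 17] -> max=31
step 6: append 45 -> window=[17, 45] -> max=45
step 7: append 7 -> window=[45, 7] -> max=45
step 8: append 32 -> window=[7, 32] -> max=32
step 9: append 16 -> window=[32, 16] -> max=32
step 10: append 37 -> window=[16, 37] -> max=37
Recorded maximums: 47 51 51 31 45 45 32 32 37
Changes between consecutive maximums: 5

Answer: 5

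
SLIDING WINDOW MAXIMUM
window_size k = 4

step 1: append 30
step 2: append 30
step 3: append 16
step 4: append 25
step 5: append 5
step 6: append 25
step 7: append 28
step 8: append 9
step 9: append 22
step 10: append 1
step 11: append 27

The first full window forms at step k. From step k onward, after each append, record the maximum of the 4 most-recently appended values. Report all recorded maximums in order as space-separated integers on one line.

step 1: append 30 -> window=[30] (not full yet)
step 2: append 30 -> window=[30, 30] (not full yet)
step 3: append 16 -> window=[30, 30, 16] (not full yet)
step 4: append 25 -> window=[30, 30, 16, 25] -> max=30
step 5: append 5 -> window=[30, 16, 25, 5] -> max=30
step 6: append 25 -> window=[16, 25, 5, 25] -> max=25
step 7: append 28 -> window=[25, 5, 25, 28] -> max=28
step 8: append 9 -> window=[5, 25, 28, 9] -> max=28
step 9: append 22 -> window=[25, 28, 9, 22] -> max=28
step 10: append 1 -> window=[28, 9, 22, 1] -> max=28
step 11: append 27 -> window=[9, 22, 1, 27] -> max=27

Answer: 30 30 25 28 28 28 28 27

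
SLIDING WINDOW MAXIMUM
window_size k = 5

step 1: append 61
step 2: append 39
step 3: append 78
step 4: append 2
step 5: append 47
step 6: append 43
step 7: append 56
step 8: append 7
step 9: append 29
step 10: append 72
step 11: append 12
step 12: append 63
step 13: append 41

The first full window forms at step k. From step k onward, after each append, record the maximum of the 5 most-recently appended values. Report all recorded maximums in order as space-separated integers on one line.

Answer: 78 78 78 56 56 72 72 72 72

Derivation:
step 1: append 61 -> window=[61] (not full yet)
step 2: append 39 -> window=[61, 39] (not full yet)
step 3: append 78 -> window=[61, 39, 78] (not full yet)
step 4: append 2 -> window=[61, 39, 78, 2] (not full yet)
step 5: append 47 -> window=[61, 39, 78, 2, 47] -> max=78
step 6: append 43 -> window=[39, 78, 2, 47, 43] -> max=78
step 7: append 56 -> window=[78, 2, 47, 43, 56] -> max=78
step 8: append 7 -> window=[2, 47, 43, 56, 7] -> max=56
step 9: append 29 -> window=[47, 43, 56, 7, 29] -> max=56
step 10: append 72 -> window=[43, 56, 7, 29, 72] -> max=72
step 11: append 12 -> window=[56, 7, 29, 72, 12] -> max=72
step 12: append 63 -> window=[7, 29, 72, 12, 63] -> max=72
step 13: append 41 -> window=[29, 72, 12, 63, 41] -> max=72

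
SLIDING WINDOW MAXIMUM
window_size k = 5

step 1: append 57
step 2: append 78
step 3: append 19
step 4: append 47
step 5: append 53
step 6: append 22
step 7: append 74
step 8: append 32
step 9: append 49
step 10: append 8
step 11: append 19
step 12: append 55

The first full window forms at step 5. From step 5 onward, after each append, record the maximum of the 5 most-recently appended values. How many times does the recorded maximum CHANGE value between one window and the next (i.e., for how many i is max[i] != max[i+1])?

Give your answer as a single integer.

step 1: append 57 -> window=[57] (not full yet)
step 2: append 78 -> window=[57, 78] (not full yet)
step 3: append 19 -> window=[57, 78, 19] (not full yet)
step 4: append 47 -> window=[57, 78, 19, 47] (not full yet)
step 5: append 53 -> window=[57, 78, 19, 47, 53] -> max=78
step 6: append 22 -> window=[78, 19, 47, 53, 22] -> max=78
step 7: append 74 -> window=[19, 47, 53, 22, 74] -> max=74
step 8: append 32 -> window=[47, 53, 22, 74, 32] -> max=74
step 9: append 49 -> window=[53, 22, 74, 32, 49] -> max=74
step 10: append 8 -> window=[22, 74, 32, 49, 8] -> max=74
step 11: append 19 -> window=[74, 32, 49, 8, 19] -> max=74
step 12: append 55 -> window=[32, 49, 8, 19, 55] -> max=55
Recorded maximums: 78 78 74 74 74 74 74 55
Changes between consecutive maximums: 2

Answer: 2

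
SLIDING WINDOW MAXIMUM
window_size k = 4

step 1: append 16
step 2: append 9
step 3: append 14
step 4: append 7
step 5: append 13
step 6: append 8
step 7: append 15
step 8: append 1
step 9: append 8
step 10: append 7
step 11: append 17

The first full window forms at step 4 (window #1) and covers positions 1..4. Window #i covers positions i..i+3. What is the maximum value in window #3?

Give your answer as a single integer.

step 1: append 16 -> window=[16] (not full yet)
step 2: append 9 -> window=[16, 9] (not full yet)
step 3: append 14 -> window=[16, 9, 14] (not full yet)
step 4: append 7 -> window=[16, 9, 14, 7] -> max=16
step 5: append 13 -> window=[9, 14, 7, 13] -> max=14
step 6: append 8 -> window=[14, 7, 13, 8] -> max=14
Window #3 max = 14

Answer: 14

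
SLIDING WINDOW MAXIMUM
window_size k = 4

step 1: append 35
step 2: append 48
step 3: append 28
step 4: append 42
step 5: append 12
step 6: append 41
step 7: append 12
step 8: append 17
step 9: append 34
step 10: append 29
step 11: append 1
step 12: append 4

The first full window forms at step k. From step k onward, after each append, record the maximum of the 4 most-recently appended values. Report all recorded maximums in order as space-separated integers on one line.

step 1: append 35 -> window=[35] (not full yet)
step 2: append 48 -> window=[35, 48] (not full yet)
step 3: append 28 -> window=[35, 48, 28] (not full yet)
step 4: append 42 -> window=[35, 48, 28, 42] -> max=48
step 5: append 12 -> window=[48, 28, 42, 12] -> max=48
step 6: append 41 -> window=[28, 42, 12, 41] -> max=42
step 7: append 12 -> window=[42, 12, 41, 12] -> max=42
step 8: append 17 -> window=[12, 41, 12, 17] -> max=41
step 9: append 34 -> window=[41, 12, 17, 34] -> max=41
step 10: append 29 -> window=[12, 17, 34, 29] -> max=34
step 11: append 1 -> window=[17, 34, 29, 1] -> max=34
step 12: append 4 -> window=[34, 29, 1, 4] -> max=34

Answer: 48 48 42 42 41 41 34 34 34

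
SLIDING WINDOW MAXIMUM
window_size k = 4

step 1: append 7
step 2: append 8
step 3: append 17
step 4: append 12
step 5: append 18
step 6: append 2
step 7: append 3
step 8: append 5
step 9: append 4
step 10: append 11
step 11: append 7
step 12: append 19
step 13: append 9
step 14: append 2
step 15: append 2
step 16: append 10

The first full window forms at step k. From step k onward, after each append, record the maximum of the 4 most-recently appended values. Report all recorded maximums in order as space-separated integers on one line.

Answer: 17 18 18 18 18 5 11 11 19 19 19 19 10

Derivation:
step 1: append 7 -> window=[7] (not full yet)
step 2: append 8 -> window=[7, 8] (not full yet)
step 3: append 17 -> window=[7, 8, 17] (not full yet)
step 4: append 12 -> window=[7, 8, 17, 12] -> max=17
step 5: append 18 -> window=[8, 17, 12, 18] -> max=18
step 6: append 2 -> window=[17, 12, 18, 2] -> max=18
step 7: append 3 -> window=[12, 18, 2, 3] -> max=18
step 8: append 5 -> window=[18, 2, 3, 5] -> max=18
step 9: append 4 -> window=[2, 3, 5, 4] -> max=5
step 10: append 11 -> window=[3, 5, 4, 11] -> max=11
step 11: append 7 -> window=[5, 4, 11, 7] -> max=11
step 12: append 19 -> window=[4, 11, 7, 19] -> max=19
step 13: append 9 -> window=[11, 7, 19, 9] -> max=19
step 14: append 2 -> window=[7, 19, 9, 2] -> max=19
step 15: append 2 -> window=[19, 9, 2, 2] -> max=19
step 16: append 10 -> window=[9, 2, 2, 10] -> max=10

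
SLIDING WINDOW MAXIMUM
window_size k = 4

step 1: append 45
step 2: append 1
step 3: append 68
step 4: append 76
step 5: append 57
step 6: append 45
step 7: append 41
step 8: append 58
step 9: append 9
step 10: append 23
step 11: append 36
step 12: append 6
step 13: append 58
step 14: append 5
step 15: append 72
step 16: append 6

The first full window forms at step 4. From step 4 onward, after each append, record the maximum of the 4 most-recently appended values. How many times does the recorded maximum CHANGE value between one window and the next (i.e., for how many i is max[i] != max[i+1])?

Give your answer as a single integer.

step 1: append 45 -> window=[45] (not full yet)
step 2: append 1 -> window=[45, 1] (not full yet)
step 3: append 68 -> window=[45, 1, 68] (not full yet)
step 4: append 76 -> window=[45, 1, 68, 76] -> max=76
step 5: append 57 -> window=[1, 68, 76, 57] -> max=76
step 6: append 45 -> window=[68, 76, 57, 45] -> max=76
step 7: append 41 -> window=[76, 57, 45, 41] -> max=76
step 8: append 58 -> window=[57, 45, 41, 58] -> max=58
step 9: append 9 -> window=[45, 41, 58, 9] -> max=58
step 10: append 23 -> window=[41, 58, 9, 23] -> max=58
step 11: append 36 -> window=[58, 9, 23, 36] -> max=58
step 12: append 6 -> window=[9, 23, 36, 6] -> max=36
step 13: append 58 -> window=[23, 36, 6, 58] -> max=58
step 14: append 5 -> window=[36, 6, 58, 5] -> max=58
step 15: append 72 -> window=[6, 58, 5, 72] -> max=72
step 16: append 6 -> window=[58, 5, 72, 6] -> max=72
Recorded maximums: 76 76 76 76 58 58 58 58 36 58 58 72 72
Changes between consecutive maximums: 4

Answer: 4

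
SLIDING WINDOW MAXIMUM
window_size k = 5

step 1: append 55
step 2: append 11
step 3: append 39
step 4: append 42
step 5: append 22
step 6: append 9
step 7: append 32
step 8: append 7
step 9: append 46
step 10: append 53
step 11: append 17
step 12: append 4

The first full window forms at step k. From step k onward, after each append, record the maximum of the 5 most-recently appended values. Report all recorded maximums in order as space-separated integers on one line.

Answer: 55 42 42 42 46 53 53 53

Derivation:
step 1: append 55 -> window=[55] (not full yet)
step 2: append 11 -> window=[55, 11] (not full yet)
step 3: append 39 -> window=[55, 11, 39] (not full yet)
step 4: append 42 -> window=[55, 11, 39, 42] (not full yet)
step 5: append 22 -> window=[55, 11, 39, 42, 22] -> max=55
step 6: append 9 -> window=[11, 39, 42, 22, 9] -> max=42
step 7: append 32 -> window=[39, 42, 22, 9, 32] -> max=42
step 8: append 7 -> window=[42, 22, 9, 32, 7] -> max=42
step 9: append 46 -> window=[22, 9, 32, 7, 46] -> max=46
step 10: append 53 -> window=[9, 32, 7, 46, 53] -> max=53
step 11: append 17 -> window=[32, 7, 46, 53, 17] -> max=53
step 12: append 4 -> window=[7, 46, 53, 17, 4] -> max=53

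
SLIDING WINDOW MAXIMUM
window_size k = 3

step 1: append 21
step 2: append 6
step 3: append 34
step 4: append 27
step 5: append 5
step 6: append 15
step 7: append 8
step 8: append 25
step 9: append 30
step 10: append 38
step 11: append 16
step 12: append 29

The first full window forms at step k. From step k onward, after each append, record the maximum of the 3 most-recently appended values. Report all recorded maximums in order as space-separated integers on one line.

Answer: 34 34 34 27 15 25 30 38 38 38

Derivation:
step 1: append 21 -> window=[21] (not full yet)
step 2: append 6 -> window=[21, 6] (not full yet)
step 3: append 34 -> window=[21, 6, 34] -> max=34
step 4: append 27 -> window=[6, 34, 27] -> max=34
step 5: append 5 -> window=[34, 27, 5] -> max=34
step 6: append 15 -> window=[27, 5, 15] -> max=27
step 7: append 8 -> window=[5, 15, 8] -> max=15
step 8: append 25 -> window=[15, 8, 25] -> max=25
step 9: append 30 -> window=[8, 25, 30] -> max=30
step 10: append 38 -> window=[25, 30, 38] -> max=38
step 11: append 16 -> window=[30, 38, 16] -> max=38
step 12: append 29 -> window=[38, 16, 29] -> max=38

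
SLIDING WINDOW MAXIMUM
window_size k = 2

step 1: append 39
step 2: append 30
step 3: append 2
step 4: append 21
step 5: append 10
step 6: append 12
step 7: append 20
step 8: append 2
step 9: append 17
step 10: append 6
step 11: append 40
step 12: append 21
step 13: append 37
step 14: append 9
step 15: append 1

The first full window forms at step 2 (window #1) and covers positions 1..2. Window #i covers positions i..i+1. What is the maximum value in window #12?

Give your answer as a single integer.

Answer: 37

Derivation:
step 1: append 39 -> window=[39] (not full yet)
step 2: append 30 -> window=[39, 30] -> max=39
step 3: append 2 -> window=[30, 2] -> max=30
step 4: append 21 -> window=[2, 21] -> max=21
step 5: append 10 -> window=[21, 10] -> max=21
step 6: append 12 -> window=[10, 12] -> max=12
step 7: append 20 -> window=[12, 20] -> max=20
step 8: append 2 -> window=[20, 2] -> max=20
step 9: append 17 -> window=[2, 17] -> max=17
step 10: append 6 -> window=[17, 6] -> max=17
step 11: append 40 -> window=[6, 40] -> max=40
step 12: append 21 -> window=[40, 21] -> max=40
step 13: append 37 -> window=[21, 37] -> max=37
Window #12 max = 37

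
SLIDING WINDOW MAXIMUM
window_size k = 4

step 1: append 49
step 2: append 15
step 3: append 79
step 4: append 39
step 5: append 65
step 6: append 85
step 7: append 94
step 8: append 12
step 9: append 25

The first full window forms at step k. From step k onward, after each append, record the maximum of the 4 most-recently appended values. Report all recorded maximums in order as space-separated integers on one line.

step 1: append 49 -> window=[49] (not full yet)
step 2: append 15 -> window=[49, 15] (not full yet)
step 3: append 79 -> window=[49, 15, 79] (not full yet)
step 4: append 39 -> window=[49, 15, 79, 39] -> max=79
step 5: append 65 -> window=[15, 79, 39, 65] -> max=79
step 6: append 85 -> window=[79, 39, 65, 85] -> max=85
step 7: append 94 -> window=[39, 65, 85, 94] -> max=94
step 8: append 12 -> window=[65, 85, 94, 12] -> max=94
step 9: append 25 -> window=[85, 94, 12, 25] -> max=94

Answer: 79 79 85 94 94 94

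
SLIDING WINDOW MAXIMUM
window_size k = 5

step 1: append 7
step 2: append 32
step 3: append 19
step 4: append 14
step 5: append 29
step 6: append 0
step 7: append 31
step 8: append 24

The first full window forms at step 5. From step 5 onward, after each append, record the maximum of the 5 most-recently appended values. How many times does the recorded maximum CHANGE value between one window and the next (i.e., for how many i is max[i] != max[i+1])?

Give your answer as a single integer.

step 1: append 7 -> window=[7] (not full yet)
step 2: append 32 -> window=[7, 32] (not full yet)
step 3: append 19 -> window=[7, 32, 19] (not full yet)
step 4: append 14 -> window=[7, 32, 19, 14] (not full yet)
step 5: append 29 -> window=[7, 32, 19, 14, 29] -> max=32
step 6: append 0 -> window=[32, 19, 14, 29, 0] -> max=32
step 7: append 31 -> window=[19, 14, 29, 0, 31] -> max=31
step 8: append 24 -> window=[14, 29, 0, 31, 24] -> max=31
Recorded maximums: 32 32 31 31
Changes between consecutive maximums: 1

Answer: 1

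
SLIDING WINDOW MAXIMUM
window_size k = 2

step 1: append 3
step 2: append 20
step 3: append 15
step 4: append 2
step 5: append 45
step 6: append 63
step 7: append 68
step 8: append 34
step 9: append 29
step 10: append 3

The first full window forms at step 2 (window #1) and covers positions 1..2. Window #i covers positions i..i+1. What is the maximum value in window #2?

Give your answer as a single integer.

Answer: 20

Derivation:
step 1: append 3 -> window=[3] (not full yet)
step 2: append 20 -> window=[3, 20] -> max=20
step 3: append 15 -> window=[20, 15] -> max=20
Window #2 max = 20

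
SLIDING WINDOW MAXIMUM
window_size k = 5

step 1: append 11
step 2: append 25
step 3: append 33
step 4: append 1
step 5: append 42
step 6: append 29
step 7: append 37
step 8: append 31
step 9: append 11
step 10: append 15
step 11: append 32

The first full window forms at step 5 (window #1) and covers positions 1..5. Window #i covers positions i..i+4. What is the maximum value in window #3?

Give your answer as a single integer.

Answer: 42

Derivation:
step 1: append 11 -> window=[11] (not full yet)
step 2: append 25 -> window=[11, 25] (not full yet)
step 3: append 33 -> window=[11, 25, 33] (not full yet)
step 4: append 1 -> window=[11, 25, 33, 1] (not full yet)
step 5: append 42 -> window=[11, 25, 33, 1, 42] -> max=42
step 6: append 29 -> window=[25, 33, 1, 42, 29] -> max=42
step 7: append 37 -> window=[33, 1, 42, 29, 37] -> max=42
Window #3 max = 42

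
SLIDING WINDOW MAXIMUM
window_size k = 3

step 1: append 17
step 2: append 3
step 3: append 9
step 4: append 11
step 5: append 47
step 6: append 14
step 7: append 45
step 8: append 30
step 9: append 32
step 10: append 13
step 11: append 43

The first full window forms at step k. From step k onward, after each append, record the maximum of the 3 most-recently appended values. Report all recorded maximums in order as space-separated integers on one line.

Answer: 17 11 47 47 47 45 45 32 43

Derivation:
step 1: append 17 -> window=[17] (not full yet)
step 2: append 3 -> window=[17, 3] (not full yet)
step 3: append 9 -> window=[17, 3, 9] -> max=17
step 4: append 11 -> window=[3, 9, 11] -> max=11
step 5: append 47 -> window=[9, 11, 47] -> max=47
step 6: append 14 -> window=[11, 47, 14] -> max=47
step 7: append 45 -> window=[47, 14, 45] -> max=47
step 8: append 30 -> window=[14, 45, 30] -> max=45
step 9: append 32 -> window=[45, 30, 32] -> max=45
step 10: append 13 -> window=[30, 32, 13] -> max=32
step 11: append 43 -> window=[32, 13, 43] -> max=43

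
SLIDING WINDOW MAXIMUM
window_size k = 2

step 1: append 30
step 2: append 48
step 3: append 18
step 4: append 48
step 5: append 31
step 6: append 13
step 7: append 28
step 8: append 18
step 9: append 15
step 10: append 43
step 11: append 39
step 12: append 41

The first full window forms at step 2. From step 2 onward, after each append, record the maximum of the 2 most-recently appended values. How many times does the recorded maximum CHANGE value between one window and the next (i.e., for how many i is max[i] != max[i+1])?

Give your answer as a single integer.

Answer: 5

Derivation:
step 1: append 30 -> window=[30] (not full yet)
step 2: append 48 -> window=[30, 48] -> max=48
step 3: append 18 -> window=[48, 18] -> max=48
step 4: append 48 -> window=[18, 48] -> max=48
step 5: append 31 -> window=[48, 31] -> max=48
step 6: append 13 -> window=[31, 13] -> max=31
step 7: append 28 -> window=[13, 28] -> max=28
step 8: append 18 -> window=[28, 18] -> max=28
step 9: append 15 -> window=[18, 15] -> max=18
step 10: append 43 -> window=[15, 43] -> max=43
step 11: append 39 -> window=[43, 39] -> max=43
step 12: append 41 -> window=[39, 41] -> max=41
Recorded maximums: 48 48 48 48 31 28 28 18 43 43 41
Changes between consecutive maximums: 5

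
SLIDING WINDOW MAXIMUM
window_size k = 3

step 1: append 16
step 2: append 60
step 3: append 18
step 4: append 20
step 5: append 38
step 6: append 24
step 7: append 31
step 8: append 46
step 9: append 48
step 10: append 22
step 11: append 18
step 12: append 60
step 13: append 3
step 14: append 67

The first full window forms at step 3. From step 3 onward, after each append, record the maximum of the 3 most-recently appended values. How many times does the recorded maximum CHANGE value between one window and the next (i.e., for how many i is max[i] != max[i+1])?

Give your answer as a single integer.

Answer: 5

Derivation:
step 1: append 16 -> window=[16] (not full yet)
step 2: append 60 -> window=[16, 60] (not full yet)
step 3: append 18 -> window=[16, 60, 18] -> max=60
step 4: append 20 -> window=[60, 18, 20] -> max=60
step 5: append 38 -> window=[18, 20, 38] -> max=38
step 6: append 24 -> window=[20, 38, 24] -> max=38
step 7: append 31 -> window=[38, 24, 31] -> max=38
step 8: append 46 -> window=[24, 31, 46] -> max=46
step 9: append 48 -> window=[31, 46, 48] -> max=48
step 10: append 22 -> window=[46, 48, 22] -> max=48
step 11: append 18 -> window=[48, 22, 18] -> max=48
step 12: append 60 -> window=[22, 18, 60] -> max=60
step 13: append 3 -> window=[18, 60, 3] -> max=60
step 14: append 67 -> window=[60, 3, 67] -> max=67
Recorded maximums: 60 60 38 38 38 46 48 48 48 60 60 67
Changes between consecutive maximums: 5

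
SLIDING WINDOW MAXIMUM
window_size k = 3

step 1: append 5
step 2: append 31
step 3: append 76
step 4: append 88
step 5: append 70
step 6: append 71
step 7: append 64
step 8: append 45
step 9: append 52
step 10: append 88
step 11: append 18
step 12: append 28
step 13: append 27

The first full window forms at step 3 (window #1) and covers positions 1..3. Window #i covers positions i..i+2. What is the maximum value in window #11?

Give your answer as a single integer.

step 1: append 5 -> window=[5] (not full yet)
step 2: append 31 -> window=[5, 31] (not full yet)
step 3: append 76 -> window=[5, 31, 76] -> max=76
step 4: append 88 -> window=[31, 76, 88] -> max=88
step 5: append 70 -> window=[76, 88, 70] -> max=88
step 6: append 71 -> window=[88, 70, 71] -> max=88
step 7: append 64 -> window=[70, 71, 64] -> max=71
step 8: append 45 -> window=[71, 64, 45] -> max=71
step 9: append 52 -> window=[64, 45, 52] -> max=64
step 10: append 88 -> window=[45, 52, 88] -> max=88
step 11: append 18 -> window=[52, 88, 18] -> max=88
step 12: append 28 -> window=[88, 18, 28] -> max=88
step 13: append 27 -> window=[18, 28, 27] -> max=28
Window #11 max = 28

Answer: 28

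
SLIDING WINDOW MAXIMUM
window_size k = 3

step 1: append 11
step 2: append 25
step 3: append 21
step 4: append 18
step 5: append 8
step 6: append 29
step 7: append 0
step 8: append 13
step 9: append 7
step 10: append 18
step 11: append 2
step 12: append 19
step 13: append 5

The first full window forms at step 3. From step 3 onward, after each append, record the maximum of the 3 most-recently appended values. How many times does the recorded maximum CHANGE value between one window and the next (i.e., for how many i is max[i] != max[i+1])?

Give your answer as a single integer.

step 1: append 11 -> window=[11] (not full yet)
step 2: append 25 -> window=[11, 25] (not full yet)
step 3: append 21 -> window=[11, 25, 21] -> max=25
step 4: append 18 -> window=[25, 21, 18] -> max=25
step 5: append 8 -> window=[21, 18, 8] -> max=21
step 6: append 29 -> window=[18, 8, 29] -> max=29
step 7: append 0 -> window=[8, 29, 0] -> max=29
step 8: append 13 -> window=[29, 0, 13] -> max=29
step 9: append 7 -> window=[0, 13, 7] -> max=13
step 10: append 18 -> window=[13, 7, 18] -> max=18
step 11: append 2 -> window=[7, 18, 2] -> max=18
step 12: append 19 -> window=[18, 2, 19] -> max=19
step 13: append 5 -> window=[2, 19, 5] -> max=19
Recorded maximums: 25 25 21 29 29 29 13 18 18 19 19
Changes between consecutive maximums: 5

Answer: 5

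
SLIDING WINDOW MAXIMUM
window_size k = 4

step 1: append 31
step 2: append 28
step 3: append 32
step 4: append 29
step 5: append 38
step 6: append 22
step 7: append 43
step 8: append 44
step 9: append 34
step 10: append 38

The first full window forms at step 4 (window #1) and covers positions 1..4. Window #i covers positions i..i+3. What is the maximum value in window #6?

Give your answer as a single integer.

Answer: 44

Derivation:
step 1: append 31 -> window=[31] (not full yet)
step 2: append 28 -> window=[31, 28] (not full yet)
step 3: append 32 -> window=[31, 28, 32] (not full yet)
step 4: append 29 -> window=[31, 28, 32, 29] -> max=32
step 5: append 38 -> window=[28, 32, 29, 38] -> max=38
step 6: append 22 -> window=[32, 29, 38, 22] -> max=38
step 7: append 43 -> window=[29, 38, 22, 43] -> max=43
step 8: append 44 -> window=[38, 22, 43, 44] -> max=44
step 9: append 34 -> window=[22, 43, 44, 34] -> max=44
Window #6 max = 44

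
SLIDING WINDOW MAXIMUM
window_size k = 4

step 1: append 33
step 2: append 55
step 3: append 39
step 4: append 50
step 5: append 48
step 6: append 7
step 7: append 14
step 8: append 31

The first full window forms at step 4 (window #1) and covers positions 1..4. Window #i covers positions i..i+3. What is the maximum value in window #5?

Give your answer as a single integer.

Answer: 48

Derivation:
step 1: append 33 -> window=[33] (not full yet)
step 2: append 55 -> window=[33, 55] (not full yet)
step 3: append 39 -> window=[33, 55, 39] (not full yet)
step 4: append 50 -> window=[33, 55, 39, 50] -> max=55
step 5: append 48 -> window=[55, 39, 50, 48] -> max=55
step 6: append 7 -> window=[39, 50, 48, 7] -> max=50
step 7: append 14 -> window=[50, 48, 7, 14] -> max=50
step 8: append 31 -> window=[48, 7, 14, 31] -> max=48
Window #5 max = 48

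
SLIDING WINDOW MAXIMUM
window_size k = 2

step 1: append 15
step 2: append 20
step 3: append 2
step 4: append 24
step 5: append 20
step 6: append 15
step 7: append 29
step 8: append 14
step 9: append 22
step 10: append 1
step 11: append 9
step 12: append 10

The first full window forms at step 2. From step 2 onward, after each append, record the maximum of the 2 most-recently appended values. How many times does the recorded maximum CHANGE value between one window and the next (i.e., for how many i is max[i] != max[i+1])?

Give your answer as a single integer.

step 1: append 15 -> window=[15] (not full yet)
step 2: append 20 -> window=[15, 20] -> max=20
step 3: append 2 -> window=[20, 2] -> max=20
step 4: append 24 -> window=[2, 24] -> max=24
step 5: append 20 -> window=[24, 20] -> max=24
step 6: append 15 -> window=[20, 15] -> max=20
step 7: append 29 -> window=[15, 29] -> max=29
step 8: append 14 -> window=[29, 14] -> max=29
step 9: append 22 -> window=[14, 22] -> max=22
step 10: append 1 -> window=[22, 1] -> max=22
step 11: append 9 -> window=[1, 9] -> max=9
step 12: append 10 -> window=[9, 10] -> max=10
Recorded maximums: 20 20 24 24 20 29 29 22 22 9 10
Changes between consecutive maximums: 6

Answer: 6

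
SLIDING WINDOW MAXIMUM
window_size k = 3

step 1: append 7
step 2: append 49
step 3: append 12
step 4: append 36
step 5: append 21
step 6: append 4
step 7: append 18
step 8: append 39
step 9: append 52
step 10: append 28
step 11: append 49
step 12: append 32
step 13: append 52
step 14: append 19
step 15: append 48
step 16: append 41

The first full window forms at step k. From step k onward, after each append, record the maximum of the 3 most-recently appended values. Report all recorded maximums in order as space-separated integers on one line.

step 1: append 7 -> window=[7] (not full yet)
step 2: append 49 -> window=[7, 49] (not full yet)
step 3: append 12 -> window=[7, 49, 12] -> max=49
step 4: append 36 -> window=[49, 12, 36] -> max=49
step 5: append 21 -> window=[12, 36, 21] -> max=36
step 6: append 4 -> window=[36, 21, 4] -> max=36
step 7: append 18 -> window=[21, 4, 18] -> max=21
step 8: append 39 -> window=[4, 18, 39] -> max=39
step 9: append 52 -> window=[18, 39, 52] -> max=52
step 10: append 28 -> window=[39, 52, 28] -> max=52
step 11: append 49 -> window=[52, 28, 49] -> max=52
step 12: append 32 -> window=[28, 49, 32] -> max=49
step 13: append 52 -> window=[49, 32, 52] -> max=52
step 14: append 19 -> window=[32, 52, 19] -> max=52
step 15: append 48 -> window=[52, 19, 48] -> max=52
step 16: append 41 -> window=[19, 48, 41] -> max=48

Answer: 49 49 36 36 21 39 52 52 52 49 52 52 52 48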